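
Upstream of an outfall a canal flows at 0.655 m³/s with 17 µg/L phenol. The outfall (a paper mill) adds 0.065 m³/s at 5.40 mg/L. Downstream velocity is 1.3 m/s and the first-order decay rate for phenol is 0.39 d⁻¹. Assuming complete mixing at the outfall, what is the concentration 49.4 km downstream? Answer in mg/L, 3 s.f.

0.424 mg/L

17 µg/L = 0.017 mg/L.
After complete mixing, C₀ = (0.065·5.4 + 0.655·0.017) / 0.72 = 0.503 mg/L.
Travel time t = 4.94e+04 m / 1.3 m/s = 3.8e+04 s = 0.4398 d.
C = 0.503·exp(−0.39·0.4398) = 0.503·0.8424 = 0.4237 mg/L.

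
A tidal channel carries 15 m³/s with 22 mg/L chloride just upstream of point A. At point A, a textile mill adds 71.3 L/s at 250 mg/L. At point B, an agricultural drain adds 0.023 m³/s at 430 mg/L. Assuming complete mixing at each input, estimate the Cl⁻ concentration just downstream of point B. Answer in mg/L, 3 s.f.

23.7 mg/L

71.3 L/s = 0.0713 m³/s.
After input A: C = (15·22 + 0.0713·250) / 15.07 = 23.08 mg/L.
After input B: C = (15.07·23.08 + 0.023·430) / 15.09 = 23.7 mg/L.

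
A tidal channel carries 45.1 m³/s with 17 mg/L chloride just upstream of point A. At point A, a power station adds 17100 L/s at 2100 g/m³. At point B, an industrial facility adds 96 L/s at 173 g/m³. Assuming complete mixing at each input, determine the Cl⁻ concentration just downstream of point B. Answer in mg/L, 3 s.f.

589 mg/L

17100 L/s = 17.1 m³/s.
After input A: C = (45.1·17 + 17.1·2100) / 62.2 = 589.7 mg/L.
96 L/s = 0.096 m³/s.
After input B: C = (62.2·589.7 + 0.096·173) / 62.3 = 589 mg/L.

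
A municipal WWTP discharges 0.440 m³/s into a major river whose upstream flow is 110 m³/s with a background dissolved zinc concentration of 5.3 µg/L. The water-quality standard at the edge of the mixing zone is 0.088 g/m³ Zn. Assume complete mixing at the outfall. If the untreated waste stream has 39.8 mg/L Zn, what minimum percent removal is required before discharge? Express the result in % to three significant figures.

47.8 %

5.3 µg/L = 0.0053 mg/L.
Mass balance: 0.088·110.4 = 0.44·Cₑ + 110·0.0053.
Cₑ = (9.719 − 0.583) / 0.44 = 20.76 mg/L.
Required removal = 1 − 20.76/39.8 = 47.83 %.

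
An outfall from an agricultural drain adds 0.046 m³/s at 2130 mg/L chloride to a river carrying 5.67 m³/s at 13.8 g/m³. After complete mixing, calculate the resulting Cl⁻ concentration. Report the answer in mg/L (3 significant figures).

Flow-weighted mixing gives C = (0.046·2130 + 5.67·13.8) / (0.046 + 5.67) = 176.2/5.716 = 30.83 mg/L.

30.8 mg/L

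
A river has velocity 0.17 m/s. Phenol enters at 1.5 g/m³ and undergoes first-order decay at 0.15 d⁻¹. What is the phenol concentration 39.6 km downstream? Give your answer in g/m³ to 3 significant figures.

1.00 g/m³

Travel time t = 39.6 km / 0.17 m/s = 3.96e+04/0.17 = 2.329e+05 s = 2.696 d.
First-order decay: C = 1.5·exp(−0.15·2.696) = 1.5·0.6674 = 1.001 g/m³.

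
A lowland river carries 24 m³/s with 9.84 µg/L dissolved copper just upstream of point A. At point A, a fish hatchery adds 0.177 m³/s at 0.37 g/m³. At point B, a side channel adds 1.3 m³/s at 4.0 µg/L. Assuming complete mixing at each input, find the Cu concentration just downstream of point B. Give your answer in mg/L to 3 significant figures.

9.84 µg/L = 0.00984 mg/L.
After input A: C = (24·0.00984 + 0.177·0.37) / 24.18 = 0.01248 mg/L.
4.0 µg/L = 0.004 mg/L.
After input B: C = (24.18·0.01248 + 1.3·0.004) / 25.48 = 0.01204 mg/L.

0.0120 mg/L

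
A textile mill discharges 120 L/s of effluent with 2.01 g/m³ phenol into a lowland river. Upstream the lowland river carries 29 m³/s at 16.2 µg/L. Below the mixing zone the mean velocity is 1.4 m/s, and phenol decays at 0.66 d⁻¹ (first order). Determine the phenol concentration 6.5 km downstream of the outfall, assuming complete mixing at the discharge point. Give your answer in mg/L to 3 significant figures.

120 L/s = 0.12 m³/s.
16.2 µg/L = 0.0162 mg/L.
After complete mixing, C₀ = (0.12·2.01 + 29·0.0162) / 29.12 = 0.02442 mg/L.
Travel time t = 6500 m / 1.4 m/s = 4643 s = 0.05374 d.
C = 0.02442·exp(−0.66·0.05374) = 0.02442·0.9652 = 0.02357 mg/L.

0.0236 mg/L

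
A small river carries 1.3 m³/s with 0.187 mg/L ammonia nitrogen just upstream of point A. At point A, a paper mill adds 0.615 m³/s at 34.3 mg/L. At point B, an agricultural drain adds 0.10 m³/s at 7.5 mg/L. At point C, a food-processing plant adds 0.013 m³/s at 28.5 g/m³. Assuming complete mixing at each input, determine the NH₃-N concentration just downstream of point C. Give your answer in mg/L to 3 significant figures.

11.1 mg/L

After input A: C = (1.3·0.187 + 0.615·34.3) / 1.915 = 11.14 mg/L.
After input B: C = (1.915·11.14 + 0.1·7.5) / 2.015 = 10.96 mg/L.
After input C: C = (2.015·10.96 + 0.013·28.5) / 2.028 = 11.07 mg/L.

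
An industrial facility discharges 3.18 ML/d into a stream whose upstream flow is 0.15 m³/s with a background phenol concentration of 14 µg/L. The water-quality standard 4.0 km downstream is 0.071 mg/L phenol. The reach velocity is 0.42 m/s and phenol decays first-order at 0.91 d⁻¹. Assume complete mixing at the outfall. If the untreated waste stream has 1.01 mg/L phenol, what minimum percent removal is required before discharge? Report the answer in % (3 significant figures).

66.2 %

3.18 ML/d = 0.03681 m³/s.
14 µg/L = 0.014 mg/L.
Travel time to the compliance point: t = 4000/0.42 = 9524 s = 0.1102 d; decay factor exp(−0.91·0.1102) = 0.9046.
So the concentration just after mixing may be at most 0.071/0.9046 = 0.07849 mg/L.
Mass balance: 0.07849·0.1868 = 0.03681·Cₑ + 0.15·0.014.
Cₑ = (0.01466 − 0.0021) / 0.03681 = 0.3413 mg/L.
Required removal = 1 − 0.3413/1.01 = 66.21 %.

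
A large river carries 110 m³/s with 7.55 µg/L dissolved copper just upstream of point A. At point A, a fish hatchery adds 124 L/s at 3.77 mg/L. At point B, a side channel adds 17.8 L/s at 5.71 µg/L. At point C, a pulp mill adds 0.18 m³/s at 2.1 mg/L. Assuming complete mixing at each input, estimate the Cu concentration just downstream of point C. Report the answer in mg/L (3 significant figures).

0.0152 mg/L

7.55 µg/L = 0.00755 mg/L.
124 L/s = 0.124 m³/s.
After input A: C = (110·0.00755 + 0.124·3.77) / 110.1 = 0.01179 mg/L.
17.8 L/s = 0.0178 m³/s.
5.71 µg/L = 0.00571 mg/L.
After input B: C = (110.1·0.01179 + 0.0178·0.00571) / 110.1 = 0.01179 mg/L.
After input C: C = (110.1·0.01179 + 0.18·2.1) / 110.3 = 0.01519 mg/L.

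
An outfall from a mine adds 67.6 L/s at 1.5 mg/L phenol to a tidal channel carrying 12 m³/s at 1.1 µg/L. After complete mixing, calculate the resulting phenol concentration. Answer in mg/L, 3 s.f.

67.6 L/s = 0.0676 m³/s.
1.1 µg/L = 0.0011 mg/L.
Flow-weighted mixing gives C = (0.0676·1.5 + 12·0.0011) / (0.0676 + 12) = 0.1146/12.07 = 0.009497 mg/L.

0.00950 mg/L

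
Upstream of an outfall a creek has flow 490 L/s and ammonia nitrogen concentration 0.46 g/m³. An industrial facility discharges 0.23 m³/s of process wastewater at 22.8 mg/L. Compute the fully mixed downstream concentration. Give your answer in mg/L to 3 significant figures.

490 L/s = 0.49 m³/s.
Flow-weighted mixing gives C = (0.23·22.8 + 0.49·0.46) / (0.23 + 0.49) = 5.469/0.72 = 7.596 mg/L.

7.60 mg/L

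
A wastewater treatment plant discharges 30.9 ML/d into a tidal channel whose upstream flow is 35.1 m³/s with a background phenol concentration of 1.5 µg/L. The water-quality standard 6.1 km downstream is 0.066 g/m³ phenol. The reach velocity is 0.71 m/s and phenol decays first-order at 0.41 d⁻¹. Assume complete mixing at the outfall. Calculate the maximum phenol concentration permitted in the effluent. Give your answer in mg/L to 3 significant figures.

30.9 ML/d = 0.3576 m³/s.
1.5 µg/L = 0.0015 mg/L.
Travel time to the compliance point: t = 6100/0.71 = 8592 s = 0.09944 d; decay factor exp(−0.41·0.09944) = 0.96.
So the concentration just after mixing may be at most 0.066/0.96 = 0.06875 mg/L.
Mass balance: 0.06875·35.46 = 0.3576·Cₑ + 35.1·0.0015.
Cₑ = (2.438 − 0.05265) / 0.3576 = 6.669 mg/L.

6.67 mg/L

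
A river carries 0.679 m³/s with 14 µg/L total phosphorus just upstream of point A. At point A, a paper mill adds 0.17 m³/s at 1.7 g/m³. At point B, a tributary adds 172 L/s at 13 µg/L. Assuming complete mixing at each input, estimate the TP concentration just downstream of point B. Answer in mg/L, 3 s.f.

0.295 mg/L

14 µg/L = 0.014 mg/L.
After input A: C = (0.679·0.014 + 0.17·1.7) / 0.849 = 0.3516 mg/L.
172 L/s = 0.172 m³/s.
13 µg/L = 0.013 mg/L.
After input B: C = (0.849·0.3516 + 0.172·0.013) / 1.021 = 0.2946 mg/L.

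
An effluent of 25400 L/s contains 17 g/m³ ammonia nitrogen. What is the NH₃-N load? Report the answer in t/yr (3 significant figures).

25400 L/s = 25.4 m³/s.
Mass flux = Q·C = 25.4 m³/s × 17 g/m³ = 431.8 g/s.
= 431.8 g/s × 31.56 = 1.363e+04 t/yr.

13600 t/yr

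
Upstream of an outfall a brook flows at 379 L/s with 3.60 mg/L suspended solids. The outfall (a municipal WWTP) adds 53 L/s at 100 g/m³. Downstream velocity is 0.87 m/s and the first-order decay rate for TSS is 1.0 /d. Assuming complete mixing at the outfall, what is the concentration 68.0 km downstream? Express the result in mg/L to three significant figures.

53 L/s = 0.053 m³/s.
379 L/s = 0.379 m³/s.
After complete mixing, C₀ = (0.053·100 + 0.379·3.6) / 0.432 = 15.43 mg/L.
Travel time t = 6.8e+04 m / 0.87 m/s = 7.816e+04 s = 0.9046 d.
C = 15.43·exp(−1.0·0.9046) = 15.43·0.4047 = 6.243 mg/L.

6.24 mg/L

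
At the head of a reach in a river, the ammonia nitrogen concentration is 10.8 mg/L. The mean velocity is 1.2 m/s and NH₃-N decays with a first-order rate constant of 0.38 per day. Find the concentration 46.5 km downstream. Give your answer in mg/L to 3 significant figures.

Travel time t = 46.5 km / 1.2 m/s = 4.65e+04/1.2 = 3.875e+04 s = 0.4485 d.
First-order decay: C = 10.8·exp(−0.38·0.4485) = 10.8·0.8433 = 9.108 mg/L.

9.11 mg/L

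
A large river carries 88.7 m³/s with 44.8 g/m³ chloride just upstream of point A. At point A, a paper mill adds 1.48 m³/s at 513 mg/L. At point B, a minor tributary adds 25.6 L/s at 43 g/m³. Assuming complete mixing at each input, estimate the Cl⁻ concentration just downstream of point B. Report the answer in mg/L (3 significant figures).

After input A: C = (88.7·44.8 + 1.48·513) / 90.18 = 52.48 mg/L.
25.6 L/s = 0.0256 m³/s.
After input B: C = (90.18·52.48 + 0.0256·43) / 90.21 = 52.48 mg/L.

52.5 mg/L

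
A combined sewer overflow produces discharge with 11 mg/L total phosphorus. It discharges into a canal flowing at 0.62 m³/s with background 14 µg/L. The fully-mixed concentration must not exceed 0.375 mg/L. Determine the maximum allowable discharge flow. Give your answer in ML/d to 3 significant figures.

1.82 ML/d

14 µg/L = 0.014 mg/L.
Mass balance at complete mixing: C_std·(Q_w + Q_r) = Q_w·C_e + Q_r·C_b.
Rearranging, Q_w = Q_r·(C_std − C_b)/(C_e − C_std) = 0.62·(0.375 − 0.014) / (11 − 0.375) = 0.02107 m³/s.
= 1.82 ML/d.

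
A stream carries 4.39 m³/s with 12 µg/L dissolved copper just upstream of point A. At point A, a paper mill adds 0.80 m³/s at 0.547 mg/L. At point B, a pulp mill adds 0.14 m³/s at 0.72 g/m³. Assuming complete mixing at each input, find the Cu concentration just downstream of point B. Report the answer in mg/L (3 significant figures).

12 µg/L = 0.012 mg/L.
After input A: C = (4.39·0.012 + 0.8·0.547) / 5.19 = 0.09447 mg/L.
After input B: C = (5.19·0.09447 + 0.14·0.72) / 5.33 = 0.1109 mg/L.

0.111 mg/L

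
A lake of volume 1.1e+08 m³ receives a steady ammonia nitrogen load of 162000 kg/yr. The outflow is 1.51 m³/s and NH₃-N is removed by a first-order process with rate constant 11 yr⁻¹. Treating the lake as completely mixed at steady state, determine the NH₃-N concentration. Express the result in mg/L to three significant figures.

Outflow Q = 1.51 m³/s × 3.156e+07 s/yr = 4.765e+07 m³/yr.
Steady-state CSTR mass balance: W = Q·C + k·V·C, so C = W/(Q + kV).
Q + kV = 4.765e+07 + 11·1.1e+08 = 1.258e+09 m³/yr.
C = 162000/1.258e+09 = 0.0001288 kg/m³ = 0.1288 mg/L.

0.129 mg/L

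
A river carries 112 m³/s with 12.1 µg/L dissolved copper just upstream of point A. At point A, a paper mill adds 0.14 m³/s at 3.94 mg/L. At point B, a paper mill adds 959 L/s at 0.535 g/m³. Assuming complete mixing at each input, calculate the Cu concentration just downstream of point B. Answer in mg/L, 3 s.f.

12.1 µg/L = 0.0121 mg/L.
After input A: C = (112·0.0121 + 0.14·3.94) / 112.1 = 0.017 mg/L.
959 L/s = 0.959 m³/s.
After input B: C = (112.1·0.017 + 0.959·0.535) / 113.1 = 0.0214 mg/L.

0.0214 mg/L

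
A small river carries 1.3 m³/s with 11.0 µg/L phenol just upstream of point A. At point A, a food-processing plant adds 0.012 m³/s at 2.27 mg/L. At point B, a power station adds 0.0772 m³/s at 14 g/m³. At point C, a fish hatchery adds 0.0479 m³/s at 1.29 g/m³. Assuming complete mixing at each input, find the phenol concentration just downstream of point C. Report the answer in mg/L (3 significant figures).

11.0 µg/L = 0.011 mg/L.
After input A: C = (1.3·0.011 + 0.012·2.27) / 1.312 = 0.03166 mg/L.
After input B: C = (1.312·0.03166 + 0.0772·14) / 1.389 = 0.8079 mg/L.
After input C: C = (1.389·0.8079 + 0.0479·1.29) / 1.437 = 0.824 mg/L.

0.824 mg/L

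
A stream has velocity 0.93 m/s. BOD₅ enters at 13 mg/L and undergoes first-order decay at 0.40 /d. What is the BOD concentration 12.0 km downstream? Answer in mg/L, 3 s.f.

Travel time t = 12.0 km / 0.93 m/s = 1.2e+04/0.93 = 1.29e+04 s = 0.1493 d.
First-order decay: C = 13·exp(−0.40·0.1493) = 13·0.942 = 12.25 mg/L.

12.2 mg/L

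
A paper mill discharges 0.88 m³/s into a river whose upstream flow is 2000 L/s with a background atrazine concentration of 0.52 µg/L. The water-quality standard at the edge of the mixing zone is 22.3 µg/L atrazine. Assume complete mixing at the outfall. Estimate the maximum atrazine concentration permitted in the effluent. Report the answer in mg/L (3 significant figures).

0.0718 mg/L

2000 L/s = 2 m³/s.
0.52 µg/L = 0.00052 mg/L.
22.3 µg/L = 0.0223 mg/L.
Mass balance: 0.0223·2.88 = 0.88·Cₑ + 2·0.00052.
Cₑ = (0.06422 − 0.00104) / 0.88 = 0.0718 mg/L.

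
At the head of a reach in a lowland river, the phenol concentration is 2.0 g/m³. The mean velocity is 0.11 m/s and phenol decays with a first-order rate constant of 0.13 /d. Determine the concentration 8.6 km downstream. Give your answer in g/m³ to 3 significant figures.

Travel time t = 8.6 km / 0.11 m/s = 8600/0.11 = 7.818e+04 s = 0.9049 d.
First-order decay: C = 2.0·exp(−0.13·0.9049) = 2.0·0.889 = 1.778 g/m³.

1.78 g/m³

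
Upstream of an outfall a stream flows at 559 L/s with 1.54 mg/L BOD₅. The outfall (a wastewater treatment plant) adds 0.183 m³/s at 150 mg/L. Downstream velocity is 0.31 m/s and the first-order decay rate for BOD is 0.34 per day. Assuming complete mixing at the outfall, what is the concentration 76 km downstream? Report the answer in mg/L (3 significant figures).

14.5 mg/L

559 L/s = 0.559 m³/s.
After complete mixing, C₀ = (0.183·150 + 0.559·1.54) / 0.742 = 38.15 mg/L.
Travel time t = 7.6e+04 m / 0.31 m/s = 2.452e+05 s = 2.838 d.
C = 38.15·exp(−0.34·2.838) = 38.15·0.3811 = 14.54 mg/L.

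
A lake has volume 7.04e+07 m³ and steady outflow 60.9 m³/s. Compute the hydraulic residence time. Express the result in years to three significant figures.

0.0366 yr

Q = 60.9 m³/s × 3.156e+07 s/yr = 1.922e+09 m³/yr.
Hydraulic residence time τ = V/Q = 7.04e+07/1.922e+09 = 0.03663 yr.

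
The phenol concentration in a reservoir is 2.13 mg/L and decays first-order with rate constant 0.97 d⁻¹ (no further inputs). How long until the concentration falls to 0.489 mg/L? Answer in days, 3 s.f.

t = ln(C₀/C)/k = ln(2.13/0.489)/0.97 = 1.472/0.97 = 1.517 d.

1.52 d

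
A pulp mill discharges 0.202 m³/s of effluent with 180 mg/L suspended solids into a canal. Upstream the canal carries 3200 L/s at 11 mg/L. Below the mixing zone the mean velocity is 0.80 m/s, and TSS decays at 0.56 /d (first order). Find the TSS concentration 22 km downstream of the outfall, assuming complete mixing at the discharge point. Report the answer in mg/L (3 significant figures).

17.6 mg/L

3200 L/s = 3.2 m³/s.
After complete mixing, C₀ = (0.202·180 + 3.2·11) / 3.402 = 21.03 mg/L.
Travel time t = 2.2e+04 m / 0.80 m/s = 2.75e+04 s = 0.3183 d.
C = 21.03·exp(−0.56·0.3183) = 21.03·0.8367 = 17.6 mg/L.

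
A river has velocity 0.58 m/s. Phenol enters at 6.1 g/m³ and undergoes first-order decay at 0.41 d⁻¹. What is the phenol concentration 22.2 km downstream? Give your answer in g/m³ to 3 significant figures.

Travel time t = 22.2 km / 0.58 m/s = 2.22e+04/0.58 = 3.828e+04 s = 0.443 d.
First-order decay: C = 6.1·exp(−0.41·0.443) = 6.1·0.8339 = 5.087 g/m³.

5.09 g/m³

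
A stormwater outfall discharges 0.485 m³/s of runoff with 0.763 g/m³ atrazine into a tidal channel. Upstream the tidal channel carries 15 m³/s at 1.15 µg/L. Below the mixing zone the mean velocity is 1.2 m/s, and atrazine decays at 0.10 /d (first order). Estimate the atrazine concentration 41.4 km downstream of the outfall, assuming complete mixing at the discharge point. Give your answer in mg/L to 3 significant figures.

1.15 µg/L = 0.00115 mg/L.
After complete mixing, C₀ = (0.485·0.763 + 15·0.00115) / 15.48 = 0.02501 mg/L.
Travel time t = 4.14e+04 m / 1.2 m/s = 3.45e+04 s = 0.3993 d.
C = 0.02501·exp(−0.10·0.3993) = 0.02501·0.9609 = 0.02403 mg/L.

0.0240 mg/L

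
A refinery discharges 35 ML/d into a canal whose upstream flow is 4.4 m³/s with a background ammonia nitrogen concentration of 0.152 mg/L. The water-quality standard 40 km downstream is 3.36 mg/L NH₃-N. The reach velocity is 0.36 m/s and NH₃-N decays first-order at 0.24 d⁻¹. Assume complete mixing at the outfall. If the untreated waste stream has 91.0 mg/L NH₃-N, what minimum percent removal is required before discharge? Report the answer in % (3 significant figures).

35 ML/d = 0.4051 m³/s.
Travel time to the compliance point: t = 4e+04/0.36 = 1.111e+05 s = 1.286 d; decay factor exp(−0.24·1.286) = 0.7344.
So the concentration just after mixing may be at most 3.36/0.7344 = 4.575 mg/L.
Mass balance: 4.575·4.805 = 0.4051·Cₑ + 4.4·0.152.
Cₑ = (21.98 − 0.6688) / 0.4051 = 52.62 mg/L.
Required removal = 1 − 52.62/91.0 = 42.18 %.

42.2 %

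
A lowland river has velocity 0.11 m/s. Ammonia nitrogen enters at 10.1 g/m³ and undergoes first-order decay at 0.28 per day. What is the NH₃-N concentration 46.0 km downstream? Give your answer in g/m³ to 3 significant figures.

2.60 g/m³

Travel time t = 46.0 km / 0.11 m/s = 4.6e+04/0.11 = 4.182e+05 s = 4.84 d.
First-order decay: C = 10.1·exp(−0.28·4.84) = 10.1·0.2579 = 2.605 g/m³.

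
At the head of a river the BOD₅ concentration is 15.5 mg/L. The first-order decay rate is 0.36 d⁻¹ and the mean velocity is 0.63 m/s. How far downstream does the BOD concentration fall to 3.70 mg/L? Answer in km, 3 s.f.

From C = C₀·e^(−kt), t = ln(C₀/C)/k = ln(15.5/3.70)/0.36 = 1.433/0.36 = 3.979 d.
Distance = v·t = 0.63 m/s × 3.438e+05 s = 2.166e+05 m = 216.6 km.

217 km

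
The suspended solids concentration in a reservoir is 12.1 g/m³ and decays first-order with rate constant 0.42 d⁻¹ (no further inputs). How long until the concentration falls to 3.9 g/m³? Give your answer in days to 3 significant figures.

t = ln(C₀/C)/k = ln(12.1/3.9)/0.42 = 1.132/0.42 = 2.696 d.

2.70 d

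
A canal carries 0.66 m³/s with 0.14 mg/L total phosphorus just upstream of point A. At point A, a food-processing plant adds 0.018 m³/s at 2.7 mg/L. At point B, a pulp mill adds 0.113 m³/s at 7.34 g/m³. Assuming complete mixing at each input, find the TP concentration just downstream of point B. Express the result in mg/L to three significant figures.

1.23 mg/L

After input A: C = (0.66·0.14 + 0.018·2.7) / 0.678 = 0.208 mg/L.
After input B: C = (0.678·0.208 + 0.113·7.34) / 0.791 = 1.227 mg/L.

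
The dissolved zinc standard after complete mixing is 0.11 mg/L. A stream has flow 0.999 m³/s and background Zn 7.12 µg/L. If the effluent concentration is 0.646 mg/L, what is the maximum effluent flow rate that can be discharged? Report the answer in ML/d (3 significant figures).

7.12 µg/L = 0.00712 mg/L.
Mass balance at complete mixing: C_std·(Q_w + Q_r) = Q_w·C_e + Q_r·C_b.
Rearranging, Q_w = Q_r·(C_std − C_b)/(C_e − C_std) = 0.999·(0.11 − 0.00712) / (0.646 − 0.11) = 0.1917 m³/s.
= 16.57 ML/d.

16.6 ML/d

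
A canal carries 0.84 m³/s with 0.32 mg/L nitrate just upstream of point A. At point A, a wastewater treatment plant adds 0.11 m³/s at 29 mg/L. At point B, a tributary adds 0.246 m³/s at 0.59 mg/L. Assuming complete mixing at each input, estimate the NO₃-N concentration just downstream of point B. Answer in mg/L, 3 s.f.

3.01 mg/L

After input A: C = (0.84·0.32 + 0.11·29) / 0.95 = 3.641 mg/L.
After input B: C = (0.95·3.641 + 0.246·0.59) / 1.196 = 3.013 mg/L.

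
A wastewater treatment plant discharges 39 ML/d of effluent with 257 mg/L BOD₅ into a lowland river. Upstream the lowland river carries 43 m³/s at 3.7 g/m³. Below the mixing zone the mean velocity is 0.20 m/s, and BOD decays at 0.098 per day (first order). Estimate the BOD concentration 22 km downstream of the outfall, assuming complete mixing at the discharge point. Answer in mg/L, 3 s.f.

5.59 mg/L

39 ML/d = 0.4514 m³/s.
After complete mixing, C₀ = (0.4514·257 + 43·3.7) / 43.45 = 6.331 mg/L.
Travel time t = 2.2e+04 m / 0.20 m/s = 1.1e+05 s = 1.273 d.
C = 6.331·exp(−0.098·1.273) = 6.331·0.8827 = 5.589 mg/L.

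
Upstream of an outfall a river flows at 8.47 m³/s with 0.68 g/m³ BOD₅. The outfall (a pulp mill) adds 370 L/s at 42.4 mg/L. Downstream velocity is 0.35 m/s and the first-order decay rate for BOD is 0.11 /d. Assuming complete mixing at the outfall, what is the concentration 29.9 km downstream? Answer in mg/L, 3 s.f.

2.18 mg/L

370 L/s = 0.37 m³/s.
After complete mixing, C₀ = (0.37·42.4 + 8.47·0.68) / 8.84 = 2.426 mg/L.
Travel time t = 2.99e+04 m / 0.35 m/s = 8.543e+04 s = 0.9888 d.
C = 2.426·exp(−0.11·0.9888) = 2.426·0.8969 = 2.176 mg/L.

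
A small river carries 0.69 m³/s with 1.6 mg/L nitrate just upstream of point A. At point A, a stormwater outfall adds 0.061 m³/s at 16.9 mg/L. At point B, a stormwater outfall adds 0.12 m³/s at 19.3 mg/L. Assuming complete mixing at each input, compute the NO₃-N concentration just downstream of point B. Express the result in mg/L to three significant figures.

5.11 mg/L

After input A: C = (0.69·1.6 + 0.061·16.9) / 0.751 = 2.843 mg/L.
After input B: C = (0.751·2.843 + 0.12·19.3) / 0.871 = 5.11 mg/L.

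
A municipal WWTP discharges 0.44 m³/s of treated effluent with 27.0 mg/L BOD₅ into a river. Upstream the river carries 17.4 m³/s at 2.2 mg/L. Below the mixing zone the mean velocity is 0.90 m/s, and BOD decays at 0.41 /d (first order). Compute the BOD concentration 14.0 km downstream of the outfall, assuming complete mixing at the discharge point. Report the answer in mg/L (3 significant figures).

2.61 mg/L

After complete mixing, C₀ = (0.44·27 + 17.4·2.2) / 17.84 = 2.812 mg/L.
Travel time t = 1.4e+04 m / 0.90 m/s = 1.556e+04 s = 0.18 d.
C = 2.812·exp(−0.41·0.18) = 2.812·0.9288 = 2.612 mg/L.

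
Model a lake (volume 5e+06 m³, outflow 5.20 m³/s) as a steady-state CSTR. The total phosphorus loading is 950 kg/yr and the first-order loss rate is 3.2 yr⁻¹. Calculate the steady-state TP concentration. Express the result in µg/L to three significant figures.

Outflow Q = 5.20 m³/s × 3.156e+07 s/yr = 1.641e+08 m³/yr.
Steady-state CSTR mass balance: W = Q·C + k·V·C, so C = W/(Q + kV).
Q + kV = 1.641e+08 + 3.2·5e+06 = 1.801e+08 m³/yr.
C = 950/1.801e+08 = 5.275e-06 kg/m³ = 0.005275 mg/L = 5.275 µg/L.

5.27 µg/L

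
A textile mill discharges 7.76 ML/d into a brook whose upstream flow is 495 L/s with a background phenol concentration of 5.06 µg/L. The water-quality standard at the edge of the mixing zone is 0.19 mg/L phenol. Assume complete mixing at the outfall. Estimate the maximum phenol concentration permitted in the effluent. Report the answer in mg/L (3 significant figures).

1.21 mg/L

7.76 ML/d = 0.08981 m³/s.
495 L/s = 0.495 m³/s.
5.06 µg/L = 0.00506 mg/L.
Mass balance: 0.19·0.5848 = 0.08981·Cₑ + 0.495·0.00506.
Cₑ = (0.1111 − 0.002505) / 0.08981 = 1.209 mg/L.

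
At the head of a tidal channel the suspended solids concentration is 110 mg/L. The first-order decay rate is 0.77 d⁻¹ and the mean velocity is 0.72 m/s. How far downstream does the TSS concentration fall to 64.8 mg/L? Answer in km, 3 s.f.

42.8 km

From C = C₀·e^(−kt), t = ln(C₀/C)/k = ln(110/64.8)/0.77 = 0.5292/0.77 = 0.6872 d.
Distance = v·t = 0.72 m/s × 5.938e+04 s = 4.275e+04 m = 42.75 km.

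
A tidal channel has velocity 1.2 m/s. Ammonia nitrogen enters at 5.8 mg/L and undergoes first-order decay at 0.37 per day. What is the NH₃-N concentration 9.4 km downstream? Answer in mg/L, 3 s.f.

5.61 mg/L

Travel time t = 9.4 km / 1.2 m/s = 9400/1.2 = 7833 s = 0.09066 d.
First-order decay: C = 5.8·exp(−0.37·0.09066) = 5.8·0.967 = 5.609 mg/L.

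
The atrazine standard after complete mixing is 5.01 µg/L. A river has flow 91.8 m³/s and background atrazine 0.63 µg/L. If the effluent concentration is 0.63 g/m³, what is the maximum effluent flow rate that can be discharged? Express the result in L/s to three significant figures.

643 L/s

0.63 µg/L = 0.00063 mg/L.
5.01 µg/L = 0.00501 mg/L.
Mass balance at complete mixing: C_std·(Q_w + Q_r) = Q_w·C_e + Q_r·C_b.
Rearranging, Q_w = Q_r·(C_std − C_b)/(C_e − C_std) = 91.8·(0.00501 − 0.00063) / (0.63 − 0.00501) = 0.6433 m³/s.
= 643.3 L/s.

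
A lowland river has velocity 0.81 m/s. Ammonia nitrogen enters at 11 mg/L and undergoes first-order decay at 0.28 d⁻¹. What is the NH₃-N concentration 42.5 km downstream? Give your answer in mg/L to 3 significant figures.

Travel time t = 42.5 km / 0.81 m/s = 4.25e+04/0.81 = 5.247e+04 s = 0.6073 d.
First-order decay: C = 11·exp(−0.28·0.6073) = 11·0.8436 = 9.28 mg/L.

9.28 mg/L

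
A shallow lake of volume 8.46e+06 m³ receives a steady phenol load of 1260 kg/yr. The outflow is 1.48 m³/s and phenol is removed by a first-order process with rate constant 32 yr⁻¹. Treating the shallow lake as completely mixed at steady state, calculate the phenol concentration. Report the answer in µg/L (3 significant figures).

3.97 µg/L

Outflow Q = 1.48 m³/s × 3.156e+07 s/yr = 4.671e+07 m³/yr.
Steady-state CSTR mass balance: W = Q·C + k·V·C, so C = W/(Q + kV).
Q + kV = 4.671e+07 + 32·8.46e+06 = 3.174e+08 m³/yr.
C = 1260/3.174e+08 = 3.969e-06 kg/m³ = 0.003969 mg/L = 3.969 µg/L.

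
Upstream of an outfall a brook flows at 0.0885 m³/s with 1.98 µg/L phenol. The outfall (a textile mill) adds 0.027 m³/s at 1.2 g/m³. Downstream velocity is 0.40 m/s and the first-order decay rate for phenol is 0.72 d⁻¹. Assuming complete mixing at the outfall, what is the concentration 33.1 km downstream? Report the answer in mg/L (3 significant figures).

1.98 µg/L = 0.00198 mg/L.
After complete mixing, C₀ = (0.027·1.2 + 0.0885·0.00198) / 0.1155 = 0.282 mg/L.
Travel time t = 3.31e+04 m / 0.40 m/s = 8.275e+04 s = 0.9578 d.
C = 0.282·exp(−0.72·0.9578) = 0.282·0.5018 = 0.1415 mg/L.

0.142 mg/L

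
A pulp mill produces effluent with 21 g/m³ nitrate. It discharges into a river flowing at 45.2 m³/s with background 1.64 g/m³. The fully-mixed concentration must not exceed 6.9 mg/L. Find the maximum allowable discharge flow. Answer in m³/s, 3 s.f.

Mass balance at complete mixing: C_std·(Q_w + Q_r) = Q_w·C_e + Q_r·C_b.
Rearranging, Q_w = Q_r·(C_std − C_b)/(C_e − C_std) = 45.2·(6.9 − 1.64) / (21 − 6.9) = 16.86 m³/s.

16.9 m³/s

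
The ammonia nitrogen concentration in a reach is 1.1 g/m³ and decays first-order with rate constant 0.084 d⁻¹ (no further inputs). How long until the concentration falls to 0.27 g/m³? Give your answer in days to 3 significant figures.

t = ln(C₀/C)/k = ln(1.1/0.27)/0.084 = 1.405/0.084 = 16.72 d.

16.7 d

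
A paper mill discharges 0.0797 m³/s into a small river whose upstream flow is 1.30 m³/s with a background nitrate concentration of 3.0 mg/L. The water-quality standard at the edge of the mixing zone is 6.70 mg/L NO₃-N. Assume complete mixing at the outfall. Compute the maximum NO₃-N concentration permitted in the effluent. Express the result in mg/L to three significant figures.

Mass balance: 6.7·1.38 = 0.0797·Cₑ + 1.3·3.
Cₑ = (9.244 − 3.9) / 0.0797 = 67.05 mg/L.

67.1 mg/L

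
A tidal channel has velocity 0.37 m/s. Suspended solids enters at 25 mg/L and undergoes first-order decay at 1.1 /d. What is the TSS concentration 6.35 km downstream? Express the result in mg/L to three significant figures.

Travel time t = 6.35 km / 0.37 m/s = 6350/0.37 = 1.716e+04 s = 0.1986 d.
First-order decay: C = 25·exp(−1.1·0.1986) = 25·0.8037 = 20.09 mg/L.

20.1 mg/L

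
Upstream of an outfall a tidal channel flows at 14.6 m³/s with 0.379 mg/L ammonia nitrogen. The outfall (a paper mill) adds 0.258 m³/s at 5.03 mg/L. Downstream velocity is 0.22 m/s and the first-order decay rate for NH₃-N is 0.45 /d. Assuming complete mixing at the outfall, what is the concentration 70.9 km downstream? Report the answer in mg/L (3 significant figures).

After complete mixing, C₀ = (0.258·5.03 + 14.6·0.379) / 14.86 = 0.4598 mg/L.
Travel time t = 7.09e+04 m / 0.22 m/s = 3.223e+05 s = 3.73 d.
C = 0.4598·exp(−0.45·3.73) = 0.4598·0.1867 = 0.08582 mg/L.

0.0858 mg/L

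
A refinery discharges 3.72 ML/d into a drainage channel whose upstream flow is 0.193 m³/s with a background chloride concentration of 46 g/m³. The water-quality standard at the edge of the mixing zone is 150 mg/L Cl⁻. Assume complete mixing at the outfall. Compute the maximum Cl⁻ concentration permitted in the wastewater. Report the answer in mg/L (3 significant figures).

616 mg/L

3.72 ML/d = 0.04306 m³/s.
Mass balance: 150·0.2361 = 0.04306·Cₑ + 0.193·46.
Cₑ = (35.41 − 8.878) / 0.04306 = 616.2 mg/L.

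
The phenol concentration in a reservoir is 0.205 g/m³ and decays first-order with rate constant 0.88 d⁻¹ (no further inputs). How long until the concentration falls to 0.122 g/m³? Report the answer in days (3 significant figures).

t = ln(C₀/C)/k = ln(0.205/0.122)/0.88 = 0.519/0.88 = 0.5898 d.

0.590 d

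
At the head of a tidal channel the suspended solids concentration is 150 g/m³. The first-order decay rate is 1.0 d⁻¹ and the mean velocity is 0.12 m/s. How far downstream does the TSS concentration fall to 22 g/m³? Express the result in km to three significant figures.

From C = C₀·e^(−kt), t = ln(C₀/C)/k = ln(150/22)/1.0 = 1.92/1.0 = 1.92 d.
Distance = v·t = 0.12 m/s × 1.659e+05 s = 1.99e+04 m = 19.9 km.

19.9 km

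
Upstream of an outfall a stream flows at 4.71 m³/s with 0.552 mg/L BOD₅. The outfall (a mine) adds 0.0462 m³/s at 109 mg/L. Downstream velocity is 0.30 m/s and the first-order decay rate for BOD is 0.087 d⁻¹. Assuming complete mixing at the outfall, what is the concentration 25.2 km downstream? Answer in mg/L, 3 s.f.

1.48 mg/L

After complete mixing, C₀ = (0.0462·109 + 4.71·0.552) / 4.756 = 1.605 mg/L.
Travel time t = 2.52e+04 m / 0.30 m/s = 8.4e+04 s = 0.9722 d.
C = 1.605·exp(−0.087·0.9722) = 1.605·0.9189 = 1.475 mg/L.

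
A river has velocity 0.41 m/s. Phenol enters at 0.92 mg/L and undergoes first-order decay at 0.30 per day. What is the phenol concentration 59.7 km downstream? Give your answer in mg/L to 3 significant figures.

0.555 mg/L

Travel time t = 59.7 km / 0.41 m/s = 5.97e+04/0.41 = 1.456e+05 s = 1.685 d.
First-order decay: C = 0.92·exp(−0.30·1.685) = 0.92·0.6031 = 0.5549 mg/L.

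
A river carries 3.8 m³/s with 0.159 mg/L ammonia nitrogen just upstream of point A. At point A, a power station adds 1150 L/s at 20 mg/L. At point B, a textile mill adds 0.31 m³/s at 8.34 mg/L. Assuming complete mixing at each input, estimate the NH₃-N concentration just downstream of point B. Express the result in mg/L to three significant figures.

1150 L/s = 1.15 m³/s.
After input A: C = (3.8·0.159 + 1.15·20) / 4.95 = 4.769 mg/L.
After input B: C = (4.95·4.769 + 0.31·8.34) / 5.26 = 4.979 mg/L.

4.98 mg/L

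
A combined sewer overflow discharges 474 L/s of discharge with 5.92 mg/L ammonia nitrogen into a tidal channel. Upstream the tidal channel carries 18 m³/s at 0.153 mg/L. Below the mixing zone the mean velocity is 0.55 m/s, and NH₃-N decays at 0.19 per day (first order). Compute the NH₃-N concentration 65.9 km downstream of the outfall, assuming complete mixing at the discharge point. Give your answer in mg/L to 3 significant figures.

474 L/s = 0.474 m³/s.
After complete mixing, C₀ = (0.474·5.92 + 18·0.153) / 18.47 = 0.301 mg/L.
Travel time t = 6.59e+04 m / 0.55 m/s = 1.198e+05 s = 1.387 d.
C = 0.301·exp(−0.19·1.387) = 0.301·0.7684 = 0.2313 mg/L.

0.231 mg/L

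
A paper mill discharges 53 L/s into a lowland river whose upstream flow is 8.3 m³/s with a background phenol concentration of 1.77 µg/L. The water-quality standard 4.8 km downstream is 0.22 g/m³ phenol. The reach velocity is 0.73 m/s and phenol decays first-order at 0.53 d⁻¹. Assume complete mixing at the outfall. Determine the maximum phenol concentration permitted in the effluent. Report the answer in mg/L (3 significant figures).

35.8 mg/L

53 L/s = 0.053 m³/s.
1.77 µg/L = 0.00177 mg/L.
Travel time to the compliance point: t = 4800/0.73 = 6575 s = 0.0761 d; decay factor exp(−0.53·0.0761) = 0.9605.
So the concentration just after mixing may be at most 0.22/0.9605 = 0.2291 mg/L.
Mass balance: 0.2291·8.353 = 0.053·Cₑ + 8.3·0.00177.
Cₑ = (1.913 − 0.01469) / 0.053 = 35.82 mg/L.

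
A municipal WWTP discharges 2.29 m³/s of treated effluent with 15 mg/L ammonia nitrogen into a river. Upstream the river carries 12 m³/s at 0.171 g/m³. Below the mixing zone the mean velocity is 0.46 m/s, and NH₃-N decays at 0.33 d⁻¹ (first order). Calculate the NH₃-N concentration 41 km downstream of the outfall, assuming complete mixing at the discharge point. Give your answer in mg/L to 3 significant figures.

1.81 mg/L

After complete mixing, C₀ = (2.29·15 + 12·0.171) / 14.29 = 2.547 mg/L.
Travel time t = 4.1e+04 m / 0.46 m/s = 8.913e+04 s = 1.032 d.
C = 2.547·exp(−0.33·1.032) = 2.547·0.7115 = 1.812 mg/L.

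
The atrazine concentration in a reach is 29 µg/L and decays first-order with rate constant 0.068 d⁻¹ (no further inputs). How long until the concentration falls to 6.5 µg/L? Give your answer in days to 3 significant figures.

22.0 d

t = ln(C₀/C)/k = ln(29/6.5)/0.068 = 1.495/0.068 = 21.99 d.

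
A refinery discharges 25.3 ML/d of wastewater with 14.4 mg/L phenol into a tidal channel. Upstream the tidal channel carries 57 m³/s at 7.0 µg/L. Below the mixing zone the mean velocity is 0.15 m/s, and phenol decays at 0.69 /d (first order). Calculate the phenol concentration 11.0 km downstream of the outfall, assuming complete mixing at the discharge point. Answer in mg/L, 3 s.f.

0.0449 mg/L

25.3 ML/d = 0.2928 m³/s.
7.0 µg/L = 0.007 mg/L.
After complete mixing, C₀ = (0.2928·14.4 + 57·0.007) / 57.29 = 0.08056 mg/L.
Travel time t = 1.1e+04 m / 0.15 m/s = 7.333e+04 s = 0.8488 d.
C = 0.08056·exp(−0.69·0.8488) = 0.08056·0.5567 = 0.04485 mg/L.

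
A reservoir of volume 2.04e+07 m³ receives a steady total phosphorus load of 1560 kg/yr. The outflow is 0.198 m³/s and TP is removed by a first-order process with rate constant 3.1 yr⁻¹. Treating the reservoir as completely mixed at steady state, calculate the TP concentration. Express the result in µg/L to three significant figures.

Outflow Q = 0.198 m³/s × 3.156e+07 s/yr = 6.248e+06 m³/yr.
Steady-state CSTR mass balance: W = Q·C + k·V·C, so C = W/(Q + kV).
Q + kV = 6.248e+06 + 3.1·2.04e+07 = 6.949e+07 m³/yr.
C = 1560/6.949e+07 = 2.245e-05 kg/m³ = 0.02245 mg/L = 22.45 µg/L.

22.4 µg/L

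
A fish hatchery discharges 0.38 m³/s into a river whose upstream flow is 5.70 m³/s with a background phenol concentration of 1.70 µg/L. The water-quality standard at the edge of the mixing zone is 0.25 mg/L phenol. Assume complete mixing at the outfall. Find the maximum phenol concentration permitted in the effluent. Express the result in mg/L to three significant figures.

3.97 mg/L

1.70 µg/L = 0.0017 mg/L.
Mass balance: 0.25·6.08 = 0.38·Cₑ + 5.7·0.0017.
Cₑ = (1.52 − 0.00969) / 0.38 = 3.974 mg/L.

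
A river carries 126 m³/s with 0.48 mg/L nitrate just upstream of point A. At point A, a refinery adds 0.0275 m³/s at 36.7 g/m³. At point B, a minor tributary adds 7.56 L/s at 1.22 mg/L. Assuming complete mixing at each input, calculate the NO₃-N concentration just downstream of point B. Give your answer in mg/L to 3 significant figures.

After input A: C = (126·0.48 + 0.0275·36.7) / 126 = 0.4879 mg/L.
7.56 L/s = 0.00756 m³/s.
After input B: C = (126·0.4879 + 0.00756·1.22) / 126 = 0.4879 mg/L.

0.488 mg/L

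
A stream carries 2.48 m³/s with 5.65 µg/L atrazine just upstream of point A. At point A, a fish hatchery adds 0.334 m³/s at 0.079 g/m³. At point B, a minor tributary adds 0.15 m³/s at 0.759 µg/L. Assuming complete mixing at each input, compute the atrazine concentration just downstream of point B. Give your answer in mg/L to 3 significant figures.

5.65 µg/L = 0.00565 mg/L.
After input A: C = (2.48·0.00565 + 0.334·0.079) / 2.814 = 0.01436 mg/L.
0.759 µg/L = 0.000759 mg/L.
After input B: C = (2.814·0.01436 + 0.15·0.000759) / 2.964 = 0.01367 mg/L.

0.0137 mg/L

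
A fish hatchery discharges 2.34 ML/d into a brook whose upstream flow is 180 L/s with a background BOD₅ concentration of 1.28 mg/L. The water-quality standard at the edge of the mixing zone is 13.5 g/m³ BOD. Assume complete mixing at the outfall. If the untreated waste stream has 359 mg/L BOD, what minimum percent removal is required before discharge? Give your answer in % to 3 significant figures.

2.34 ML/d = 0.02708 m³/s.
180 L/s = 0.18 m³/s.
Mass balance: 13.5·0.2071 = 0.02708·Cₑ + 0.18·1.28.
Cₑ = (2.796 − 0.2304) / 0.02708 = 94.72 mg/L.
Required removal = 1 − 94.72/359 = 73.62 %.

73.6 %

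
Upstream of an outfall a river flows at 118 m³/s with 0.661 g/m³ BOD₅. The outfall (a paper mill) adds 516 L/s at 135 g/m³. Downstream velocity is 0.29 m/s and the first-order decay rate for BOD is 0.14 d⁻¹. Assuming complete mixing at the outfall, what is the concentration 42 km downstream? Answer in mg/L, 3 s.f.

0.985 mg/L

516 L/s = 0.516 m³/s.
After complete mixing, C₀ = (0.516·135 + 118·0.661) / 118.5 = 1.246 mg/L.
Travel time t = 4.2e+04 m / 0.29 m/s = 1.448e+05 s = 1.676 d.
C = 1.246·exp(−0.14·1.676) = 1.246·0.7908 = 0.9853 mg/L.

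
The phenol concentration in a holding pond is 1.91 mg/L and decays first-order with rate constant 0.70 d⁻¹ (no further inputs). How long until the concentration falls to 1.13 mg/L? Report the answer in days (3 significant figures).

0.750 d

t = ln(C₀/C)/k = ln(1.91/1.13)/0.70 = 0.5249/0.70 = 0.7498 d.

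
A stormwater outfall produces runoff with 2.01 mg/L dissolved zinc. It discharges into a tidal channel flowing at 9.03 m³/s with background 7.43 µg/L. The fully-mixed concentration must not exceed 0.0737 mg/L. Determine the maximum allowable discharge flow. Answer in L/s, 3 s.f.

309 L/s

7.43 µg/L = 0.00743 mg/L.
Mass balance at complete mixing: C_std·(Q_w + Q_r) = Q_w·C_e + Q_r·C_b.
Rearranging, Q_w = Q_r·(C_std − C_b)/(C_e − C_std) = 9.03·(0.0737 − 0.00743) / (2.01 − 0.0737) = 0.3091 m³/s.
= 309.1 L/s.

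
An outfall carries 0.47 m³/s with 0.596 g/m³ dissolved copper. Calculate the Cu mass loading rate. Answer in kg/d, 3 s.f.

Mass flux = Q·C = 0.47 m³/s × 0.596 g/m³ = 0.2801 g/s.
= 0.2801 g/s × 86.4 = 24.2 kg/d.

24.2 kg/d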